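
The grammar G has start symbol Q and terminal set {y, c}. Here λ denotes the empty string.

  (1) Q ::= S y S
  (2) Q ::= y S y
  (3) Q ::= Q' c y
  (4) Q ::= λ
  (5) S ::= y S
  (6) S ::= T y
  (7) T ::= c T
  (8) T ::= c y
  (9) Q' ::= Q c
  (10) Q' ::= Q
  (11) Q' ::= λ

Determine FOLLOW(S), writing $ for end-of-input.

FIRST(T): from T::=c T we get {c}; from T::=c y we get {c}. So FIRST(T) = {c}.
FIRST(S): from S::=y S we get {y}; from S::=T y we get {c}. So FIRST(S) = {c, y}.
FIRST(Q): from Q::=S y S we get {c, y}; from Q::=y S y we get {y}; from Q::=Q' c y we get {c, y}; from Q::=λ we get {λ}. So FIRST(Q) = {λ, c, y}.
FIRST(Q'): from Q'::=Q c we get {c, y}; from Q'::=Q we get {λ, c, y}; from Q'::=λ we get {λ}. So FIRST(Q') = {λ, c, y}.
FOLLOW(Q) includes $ since Q is the start symbol.
FOLLOW(T): in S::=T y, T is followed by y with FIRST {y}; in T::=c T, the suffix after T is empty (adds nothing new). Thus FOLLOW(T) = {y}.
FOLLOW(Q'): in Q::=Q' c y, Q' is followed by c y with FIRST {c}. Thus FOLLOW(Q') = {c}.
FOLLOW(Q): in Q'::=Q c, Q is followed by c with FIRST {c}; in Q'::=Q, the suffix after Q is empty, so FOLLOW(Q) ⊇ FOLLOW(Q') = {c}. Thus FOLLOW(Q) = {$, c}.
FOLLOW(S): in Q::=S y S (occurrence 1), S is followed by y S with FIRST {y}; in Q::=S y S (occurrence 2), the suffix after S is empty, so FOLLOW(S) ⊇ FOLLOW(Q) = {$, c}; in Q::=y S y, S is followed by y with FIRST {y}; in S::=y S, the suffix after S is empty (adds nothing new). Thus FOLLOW(S) = {$, c, y}.

{$, c, y}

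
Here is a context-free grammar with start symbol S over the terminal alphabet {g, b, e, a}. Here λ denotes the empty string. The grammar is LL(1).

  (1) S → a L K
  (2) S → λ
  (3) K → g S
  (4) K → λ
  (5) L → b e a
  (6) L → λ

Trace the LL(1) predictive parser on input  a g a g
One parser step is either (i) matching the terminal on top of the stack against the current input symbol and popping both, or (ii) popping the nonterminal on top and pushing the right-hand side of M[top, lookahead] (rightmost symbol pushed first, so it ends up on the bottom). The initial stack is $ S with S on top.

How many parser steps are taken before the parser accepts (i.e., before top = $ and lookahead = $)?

step 1: stack=$ S  input=a g a g $  — expand S → a L K
step 2: stack=$ K L a  input=a g a g $  — match a
step 3: stack=$ K L  input=g a g $  — expand L → λ
step 4: stack=$ K  input=g a g $  — expand K → g S
step 5: stack=$ S g  input=g a g $  — match g
step 6: stack=$ S  input=a g $  — expand S → a L K
step 7: stack=$ K L a  input=a g $  — match a
step 8: stack=$ K L  input=g $  — expand L → λ
step 9: stack=$ K  input=g $  — expand K → g S
step 10: stack=$ S g  input=g $  — match g
step 11: stack=$ S  input=$  — expand S → λ
Accept reached after 11 steps.

11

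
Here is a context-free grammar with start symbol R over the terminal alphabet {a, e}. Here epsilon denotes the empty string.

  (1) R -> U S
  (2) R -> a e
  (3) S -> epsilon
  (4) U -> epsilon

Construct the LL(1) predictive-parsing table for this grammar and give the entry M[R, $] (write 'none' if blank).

R -> U S

FIRST(S): from S->epsilon we get {epsilon}. So FIRST(S) = {epsilon}.
FIRST(U): from U->epsilon we get {epsilon}. So FIRST(U) = {epsilon}.
FIRST(R): from R->U S we get {epsilon}; from R->a e we get {a}. So FIRST(R) = {epsilon, a}.
FOLLOW(R) includes $ since R is the start symbol.
FOLLOW(R): R appears on no right-hand side. Thus FOLLOW(R) = {$}.
For R -> U S: FIRST(U S) = {epsilon}, so it goes in M[R, t] for t ∈ {}; since epsilon ∈ FIRST, also for every t ∈ FOLLOW(R) = {$}.
For R -> a e: FIRST(a e) = {a}, so it goes in M[R, t] for t ∈ {a}.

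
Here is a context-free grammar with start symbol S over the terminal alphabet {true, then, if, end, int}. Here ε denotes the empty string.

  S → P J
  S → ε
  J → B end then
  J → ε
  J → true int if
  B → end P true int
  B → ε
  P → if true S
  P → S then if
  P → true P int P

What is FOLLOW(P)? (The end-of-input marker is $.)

FIRST(B): from B→end P true int we get {end}; from B→ε we get {ε}. So FIRST(B) = {ε, end}.
FIRST(J): from J→B end then we get {end}; from J→ε we get {ε}; from J→true int if we get {true}. So FIRST(J) = {ε, end, true}.
FIRST(S): from S→P J we get {if, then, true}; from S→ε we get {ε}. So FIRST(S) = {ε, if, then, true}.
FIRST(P): from P→if true S we get {if}; from P→S then if we get {if, then, true}; from P→true P int P we get {true}. So FIRST(P) = {if, then, true}.
FOLLOW(S) includes $ since S is the start symbol.
FOLLOW(B): in J→B end then, B is followed by end then with FIRST {end}. Thus FOLLOW(B) = {end}.
FOLLOW(S): in P→if true S, the suffix after S is empty, so FOLLOW(S) ⊇ FOLLOW(P) = {$, end, int, then, true}; in P→S then if, S is followed by then if with FIRST {then}. Thus FOLLOW(S) = {$, end, int, then, true}.
FOLLOW(J): in S→P J, the suffix after J is empty, so FOLLOW(J) ⊇ FOLLOW(S) = {$, end, int, then, true}. Thus FOLLOW(J) = {$, end, int, then, true}.
FOLLOW(P): in S→P J, P is followed by J with FIRST {ε, end, true}; in S→P J, the suffix after P is nullable, so FOLLOW(P) ⊇ FOLLOW(S) = {$, end, int, then, true}; in B→end P true int, P is followed by true int with FIRST {true}; in P→true P int P (occurrence 1), P is followed by int P with FIRST {int}; in P→true P int P (occurrence 2), the suffix after P is empty (adds nothing new). Thus FOLLOW(P) = {$, end, int, then, true}.

{$, end, int, then, true}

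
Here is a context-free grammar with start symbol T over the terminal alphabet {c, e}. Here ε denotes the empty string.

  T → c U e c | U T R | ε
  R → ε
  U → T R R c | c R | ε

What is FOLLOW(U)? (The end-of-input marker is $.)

{$, c, e}

FIRST(R): from R→ε we get {ε}. So FIRST(R) = {ε}.
FIRST(T): from T→c U e c we get {c}; from T→U T R we get {ε, c}; from T→ε we get {ε}. So FIRST(T) = {ε, c}.
FIRST(U): from U→T R R c we get {c}; from U→c R we get {c}; from U→ε we get {ε}. So FIRST(U) = {ε, c}.
FOLLOW(T) includes $ since T is the start symbol.
FOLLOW(T): in T→U T R, T is followed by R with FIRST {ε}; in T→U T R, the suffix after T is nullable (adds nothing new); in U→T R R c, T is followed by R R c with FIRST {c}. Thus FOLLOW(T) = {$, c}.
FOLLOW(U): in T→c U e c, U is followed by e c with FIRST {e}; in T→U T R, U is followed by T R with FIRST {ε, c}; in T→U T R, the suffix after U is nullable, so FOLLOW(U) ⊇ FOLLOW(T) = {$, c}. Thus FOLLOW(U) = {$, c, e}.
FOLLOW(R): in T→U T R, the suffix after R is empty, so FOLLOW(R) ⊇ FOLLOW(T) = {$, c}; in U→T R R c (occurrence 1), R is followed by R c with FIRST {c}; in U→T R R c (occurrence 2), R is followed by c with FIRST {c}; in U→c R, the suffix after R is empty, so FOLLOW(R) ⊇ FOLLOW(U) = {$, c, e}. Thus FOLLOW(R) = {$, c, e}.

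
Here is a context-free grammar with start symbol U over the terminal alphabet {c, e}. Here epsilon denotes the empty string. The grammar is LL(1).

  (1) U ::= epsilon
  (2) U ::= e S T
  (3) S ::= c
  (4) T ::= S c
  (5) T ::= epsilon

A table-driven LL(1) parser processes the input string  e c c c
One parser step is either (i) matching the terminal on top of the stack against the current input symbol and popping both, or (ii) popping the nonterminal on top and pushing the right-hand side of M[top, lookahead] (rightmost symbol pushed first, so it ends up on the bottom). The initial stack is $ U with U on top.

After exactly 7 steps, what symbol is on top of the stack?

     Stack    Input      Action
  1  $ U      e c c c $  expand U ::= e S T
  2  $ T S e  e c c c $  match e
  3  $ T S    c c c $    expand S ::= c
  4  $ T c    c c c $    match c
  5  $ T      c c $      expand T ::= S c
  6  $ c S    c c $      expand S ::= c
  7  $ c c    c c $      match c
Stack after step 7: $ c (top = c).

c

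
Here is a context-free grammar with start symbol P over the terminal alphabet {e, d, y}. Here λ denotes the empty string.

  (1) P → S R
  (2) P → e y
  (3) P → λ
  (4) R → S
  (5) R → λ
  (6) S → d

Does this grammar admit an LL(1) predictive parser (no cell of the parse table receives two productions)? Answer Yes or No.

FIRST(P) = {λ, d, e}
FIRST(R) = {λ, d}
FIRST(S) = {d}
FOLLOW(P) = {$}
FOLLOW(R) = {$}
FOLLOW(S) = {$, d}
Each cell of M receives at most one production.

Yes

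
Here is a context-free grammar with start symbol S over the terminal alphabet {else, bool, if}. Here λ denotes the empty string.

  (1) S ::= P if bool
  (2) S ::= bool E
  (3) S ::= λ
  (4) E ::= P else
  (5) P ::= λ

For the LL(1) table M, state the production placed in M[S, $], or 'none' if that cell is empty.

S ::= λ

FIRST(P) = {λ}
FIRST(S) = {λ, bool, if}  (via P if bool)
FIRST(E) = {else}  (via P else)
FOLLOW(S) includes $ since S is the start symbol.
FOLLOW(S): S appears on no right-hand side. Thus FOLLOW(S) = {$}.
For S ::= P if bool: FIRST(P if bool) = {if}, so it goes in M[S, t] for t ∈ {if}.
For S ::= bool E: FIRST(bool E) = {bool}, so it goes in M[S, t] for t ∈ {bool}.
For S ::= λ: FIRST(λ) = {λ}, so it goes in M[S, t] for t ∈ {}; since λ ∈ FIRST, also for every t ∈ FOLLOW(S) = {$}.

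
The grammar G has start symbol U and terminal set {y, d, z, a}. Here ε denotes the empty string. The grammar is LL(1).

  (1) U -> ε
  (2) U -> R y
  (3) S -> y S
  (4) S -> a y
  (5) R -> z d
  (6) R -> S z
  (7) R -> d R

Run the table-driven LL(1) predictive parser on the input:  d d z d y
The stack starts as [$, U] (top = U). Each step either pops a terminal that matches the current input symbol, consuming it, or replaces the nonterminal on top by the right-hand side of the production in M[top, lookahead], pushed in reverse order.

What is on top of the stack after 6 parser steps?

step 1: stack=$ U  input=d d z d y $  — expand U -> R y
step 2: stack=$ y R  input=d d z d y $  — expand R -> d R
step 3: stack=$ y R d  input=d d z d y $  — match d
step 4: stack=$ y R  input=d z d y $  — expand R -> d R
step 5: stack=$ y R d  input=d z d y $  — match d
step 6: stack=$ y R  input=z d y $  — expand R -> z d
Stack after step 6: $ y d z (top = z).

z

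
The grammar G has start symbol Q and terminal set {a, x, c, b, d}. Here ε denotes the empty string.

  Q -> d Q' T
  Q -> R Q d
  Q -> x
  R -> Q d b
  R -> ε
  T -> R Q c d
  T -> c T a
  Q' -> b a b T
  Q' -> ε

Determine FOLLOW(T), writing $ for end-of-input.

FIRST(Q'): from Q'->b a b T we get {b}; from Q'->ε we get {ε}. So FIRST(Q') = {ε, b}.
FIRST(Q): from Q->d Q' T we get {d}; from Q->R Q d we get {d, x}; from Q->x we get {x}. So FIRST(Q) = {d, x}.
FIRST(R): from R->Q d b we get {d, x}; from R->ε we get {ε}. So FIRST(R) = {ε, d, x}.
FIRST(T): from T->R Q c d we get {d, x}; from T->c T a we get {c}. So FIRST(T) = {c, d, x}.
FOLLOW(Q) includes $ since Q is the start symbol.
FOLLOW(Q): in Q->R Q d, Q is followed by d with FIRST {d}; in R->Q d b, Q is followed by d b with FIRST {d}; in T->R Q c d, Q is followed by c d with FIRST {c}. Thus FOLLOW(Q) = {$, c, d}.
FOLLOW(R): in Q->R Q d, R is followed by Q d with FIRST {d, x}; in T->R Q c d, R is followed by Q c d with FIRST {d, x}. Thus FOLLOW(R) = {d, x}.
FOLLOW(Q'): in Q->d Q' T, Q' is followed by T with FIRST {c, d, x}. Thus FOLLOW(Q') = {c, d, x}.
FOLLOW(T): in Q->d Q' T, the suffix after T is empty, so FOLLOW(T) ⊇ FOLLOW(Q) = {$, c, d}; in T->c T a, T is followed by a with FIRST {a}; in Q'->b a b T, the suffix after T is empty, so FOLLOW(T) ⊇ FOLLOW(Q') = {c, d, x}. Thus FOLLOW(T) = {$, a, c, d, x}.

{$, a, c, d, x}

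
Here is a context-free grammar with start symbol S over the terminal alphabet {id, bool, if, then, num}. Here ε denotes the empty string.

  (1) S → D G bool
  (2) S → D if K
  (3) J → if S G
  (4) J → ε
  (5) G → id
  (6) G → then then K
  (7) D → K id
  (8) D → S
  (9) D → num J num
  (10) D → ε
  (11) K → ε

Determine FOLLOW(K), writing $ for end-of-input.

FIRST(J): from J→if S G we get {if}; from J→ε we get {ε}. So FIRST(J) = {ε, if}.
FIRST(G): from G→id we get {id}; from G→then then K we get {then}. So FIRST(G) = {id, then}.
FIRST(K): from K→ε we get {ε}. So FIRST(K) = {ε}.
FIRST(S): from S→D G bool we get {id, if, num, then}; from S→D if K we get {id, if, num, then}. So FIRST(S) = {id, if, num, then}.
FIRST(D): from D→K id we get {id}; from D→S we get {id, if, num, then}; from D→num J num we get {num}; from D→ε we get {ε}. So FIRST(D) = {ε, id, if, num, then}.
FOLLOW(S) includes $ since S is the start symbol.
FOLLOW(J): in D→num J num, J is followed by num with FIRST {num}. Thus FOLLOW(J) = {num}.
FOLLOW(G): in S→D G bool, G is followed by bool with FIRST {bool}; in J→if S G, the suffix after G is empty, so FOLLOW(G) ⊇ FOLLOW(J) = {num}. Thus FOLLOW(G) = {bool, num}.
FOLLOW(D): in S→D G bool, D is followed by G bool with FIRST {id, then}; in S→D if K, D is followed by if K with FIRST {if}. Thus FOLLOW(D) = {id, if, then}.
FOLLOW(S): in J→if S G, S is followed by G with FIRST {id, then}; in D→S, the suffix after S is empty, so FOLLOW(S) ⊇ FOLLOW(D) = {id, if, then}. Thus FOLLOW(S) = {$, id, if, then}.
FOLLOW(K): in S→D if K, the suffix after K is empty, so FOLLOW(K) ⊇ FOLLOW(S) = {$, id, if, then}; in G→then then K, the suffix after K is empty, so FOLLOW(K) ⊇ FOLLOW(G) = {bool, num}; in D→K id, K is followed by id with FIRST {id}. Thus FOLLOW(K) = {$, bool, id, if, num, then}.

{$, bool, id, if, num, then}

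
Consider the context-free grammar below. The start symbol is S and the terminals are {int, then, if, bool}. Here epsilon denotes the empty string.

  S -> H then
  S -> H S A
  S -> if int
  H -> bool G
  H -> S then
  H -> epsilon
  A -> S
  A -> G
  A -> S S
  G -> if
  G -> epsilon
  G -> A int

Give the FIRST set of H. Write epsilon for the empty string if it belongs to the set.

{epsilon, bool, if, then}

FIRST(S): from S->H then we get {bool, if, then}; from S->H S A we get {bool, if, then}; from S->if int we get {if}. So FIRST(S) = {bool, if, then}.
FIRST(H): from H->bool G we get {bool}; from H->S then we get {bool, if, then}; from H->epsilon we get {epsilon}. So FIRST(H) = {epsilon, bool, if, then}.
FIRST(A): from A->S we get {bool, if, then}; from A->G we get {epsilon, bool, if, int, then}; from A->S S we get {bool, if, then}. So FIRST(A) = {epsilon, bool, if, int, then}.
FIRST(G): from G->if we get {if}; from G->epsilon we get {epsilon}; from G->A int we get {bool, if, int, then}. So FIRST(G) = {epsilon, bool, if, int, then}.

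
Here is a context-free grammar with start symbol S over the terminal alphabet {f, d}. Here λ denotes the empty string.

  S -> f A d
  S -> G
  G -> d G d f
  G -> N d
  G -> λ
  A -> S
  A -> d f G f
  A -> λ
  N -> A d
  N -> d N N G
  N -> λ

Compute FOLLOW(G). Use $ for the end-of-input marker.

{$, d, f}

FIRST(S) = {λ, d, f}  (via G)
FIRST(A) = {λ, d, f}  (via S)
FIRST(N) = {λ, d, f}  (via A d)
FIRST(G) = {λ, d, f}  (via N d)
FOLLOW(S) includes $ since S is the start symbol.
FOLLOW(A): in S->f A d, A is followed by d with FIRST {d}; in N->A d, A is followed by d with FIRST {d}. Thus FOLLOW(A) = {d}.
FOLLOW(S): in A->S, the suffix after S is empty, so FOLLOW(S) ⊇ FOLLOW(A) = {d}. Thus FOLLOW(S) = {$, d}.
FOLLOW(N): in G->N d, N is followed by d with FIRST {d}; in N->d N N G (occurrence 1), N is followed by N G with FIRST {λ, d, f}; in N->d N N G (occurrence 1), the suffix after N is nullable (adds nothing new); in N->d N N G (occurrence 2), N is followed by G with FIRST {λ, d, f}; in N->d N N G (occurrence 2), the suffix after N is nullable (adds nothing new). Thus FOLLOW(N) = {d, f}.
FOLLOW(G): in S->G, the suffix after G is empty, so FOLLOW(G) ⊇ FOLLOW(S) = {$, d}; in G->d G d f, G is followed by d f with FIRST {d}; in A->d f G f, G is followed by f with FIRST {f}; in N->d N N G, the suffix after G is empty, so FOLLOW(G) ⊇ FOLLOW(N) = {d, f}. Thus FOLLOW(G) = {$, d, f}.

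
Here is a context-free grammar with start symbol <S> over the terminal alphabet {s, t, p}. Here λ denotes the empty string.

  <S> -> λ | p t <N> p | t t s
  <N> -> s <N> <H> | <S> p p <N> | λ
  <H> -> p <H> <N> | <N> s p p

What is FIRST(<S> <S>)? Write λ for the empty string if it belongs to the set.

FIRST(<S>): from <S>->λ we get {λ}; from <S>->p t <N> p we get {p}; from <S>->t t s we get {t}. So FIRST(<S>) = {λ, p, t}.
FIRST(<N>): from <N>->s <N> <H> we get {s}; from <N>-><S> p p <N> we get {p, t}; from <N>->λ we get {λ}. So FIRST(<N>) = {λ, p, s, t}.
FIRST(<H>): from <H>->p <H> <N> we get {p}; from <H>-><N> s p p we get {p, s, t}. So FIRST(<H>) = {p, s, t}.
FIRST(<S> <S>): take FIRST of each symbol in turn, carrying on past any symbol whose FIRST contains λ; result {λ, p, t}.

{λ, p, t}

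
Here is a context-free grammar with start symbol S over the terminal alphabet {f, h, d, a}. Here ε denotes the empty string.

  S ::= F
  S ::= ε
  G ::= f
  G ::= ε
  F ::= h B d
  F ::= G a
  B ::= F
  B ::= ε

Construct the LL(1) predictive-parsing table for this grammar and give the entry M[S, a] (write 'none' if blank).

S ::= F

FIRST(G) = {ε, f}
FIRST(F) = {a, f, h}  (via G a)
FIRST(S) = {ε, a, f, h}  (via F)
FIRST(B) = {ε, a, f, h}  (via F)
FOLLOW(S) includes $ since S is the start symbol.
FOLLOW(S): S appears on no right-hand side. Thus FOLLOW(S) = {$}.
For S ::= F: FIRST(F) = {a, f, h}, so it goes in M[S, t] for t ∈ {a, f, h}.
For S ::= ε: FIRST(ε) = {ε}, so it goes in M[S, t] for t ∈ {}; since ε ∈ FIRST, also for every t ∈ FOLLOW(S) = {$}.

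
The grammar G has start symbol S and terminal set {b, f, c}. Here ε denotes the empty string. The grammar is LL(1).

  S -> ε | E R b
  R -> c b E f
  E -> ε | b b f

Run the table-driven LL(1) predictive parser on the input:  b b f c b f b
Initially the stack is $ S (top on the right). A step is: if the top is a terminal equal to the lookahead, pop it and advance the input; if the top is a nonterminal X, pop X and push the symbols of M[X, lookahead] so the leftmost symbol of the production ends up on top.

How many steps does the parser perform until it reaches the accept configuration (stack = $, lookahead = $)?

11

      Stack        Input            Action
   1  $ S          b b f c b f b $  expand S -> E R b
   2  $ b R E      b b f c b f b $  expand E -> b b f
   3  $ b R f b b  b b f c b f b $  match b
   4  $ b R f b    b f c b f b $    match b
   5  $ b R f      f c b f b $      match f
   6  $ b R        c b f b $        expand R -> c b E f
   7  $ b f E b c  c b f b $        match c
   8  $ b f E b    b f b $          match b
   9  $ b f E      f b $            expand E -> ε
  10  $ b f        f b $            match f
  11  $ b          b $              match b
Accept reached after 11 steps.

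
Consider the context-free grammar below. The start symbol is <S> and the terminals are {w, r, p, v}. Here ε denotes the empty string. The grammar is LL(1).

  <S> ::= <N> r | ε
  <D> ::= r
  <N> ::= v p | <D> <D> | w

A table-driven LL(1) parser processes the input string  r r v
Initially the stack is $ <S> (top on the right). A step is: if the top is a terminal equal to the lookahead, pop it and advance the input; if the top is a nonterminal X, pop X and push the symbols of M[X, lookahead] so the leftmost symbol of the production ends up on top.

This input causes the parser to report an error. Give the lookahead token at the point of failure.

     Stack        Input    Action
  1  $ <S>        r r v $  expand <S> ::= <N> r
  2  $ r <N>      r r v $  expand <N> ::= <D> <D>
  3  $ r <D> <D>  r r v $  expand <D> ::= r
  4  $ r <D> r    r r v $  match r
  5  $ r <D>      r v $    expand <D> ::= r
  6  $ r r        r v $    match r
  7  $ r          v $      error: top is terminal r but lookahead is v

v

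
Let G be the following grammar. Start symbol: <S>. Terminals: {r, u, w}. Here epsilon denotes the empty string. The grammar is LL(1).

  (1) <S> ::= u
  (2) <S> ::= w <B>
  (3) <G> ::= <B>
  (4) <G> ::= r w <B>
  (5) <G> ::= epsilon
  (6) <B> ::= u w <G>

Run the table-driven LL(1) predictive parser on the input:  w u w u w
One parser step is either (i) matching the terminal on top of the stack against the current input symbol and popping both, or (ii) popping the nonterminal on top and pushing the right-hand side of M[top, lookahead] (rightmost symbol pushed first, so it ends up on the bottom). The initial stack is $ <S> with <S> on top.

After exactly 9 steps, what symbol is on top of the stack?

step 1: stack=$ <S>  input=w u w u w $  — expand <S> ::= w <B>
step 2: stack=$ <B> w  input=w u w u w $  — match w
step 3: stack=$ <B>  input=u w u w $  — expand <B> ::= u w <G>
step 4: stack=$ <G> w u  input=u w u w $  — match u
step 5: stack=$ <G> w  input=w u w $  — match w
step 6: stack=$ <G>  input=u w $  — expand <G> ::= <B>
step 7: stack=$ <B>  input=u w $  — expand <B> ::= u w <G>
step 8: stack=$ <G> w u  input=u w $  — match u
step 9: stack=$ <G> w  input=w $  — match w
Stack after step 9: $ <G> (top = <G>).

<G>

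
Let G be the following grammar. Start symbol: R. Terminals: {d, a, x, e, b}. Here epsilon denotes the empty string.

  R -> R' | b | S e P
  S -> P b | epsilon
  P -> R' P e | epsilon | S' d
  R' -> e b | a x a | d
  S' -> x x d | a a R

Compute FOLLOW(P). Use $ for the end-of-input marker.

{$, b, d, e}

FIRST(R') = {a, d, e}
FIRST(S') = {a, x}
FIRST(P) = {epsilon, a, d, e, x}  (via R' P e, S' d)
FIRST(S) = {epsilon, a, b, d, e, x}  (via P b)
FIRST(R) = {a, b, d, e, x}  (via R', S e P)
FOLLOW(R) includes $ since R is the start symbol.
FOLLOW(S): in R->S e P, S is followed by e P with FIRST {e}. Thus FOLLOW(S) = {e}.
FOLLOW(S'): in P->S' d, S' is followed by d with FIRST {d}. Thus FOLLOW(S') = {d}.
FOLLOW(R): in S'->a a R, the suffix after R is empty, so FOLLOW(R) ⊇ FOLLOW(S') = {d}. Thus FOLLOW(R) = {$, d}.
FOLLOW(P): in R->S e P, the suffix after P is empty, so FOLLOW(P) ⊇ FOLLOW(R) = {$, d}; in S->P b, P is followed by b with FIRST {b}; in P->R' P e, P is followed by e with FIRST {e}. Thus FOLLOW(P) = {$, b, d, e}.
FOLLOW(R'): in R->R', the suffix after R' is empty, so FOLLOW(R') ⊇ FOLLOW(R) = {$, d}; in P->R' P e, R' is followed by P e with FIRST {a, d, e, x}. Thus FOLLOW(R') = {$, a, d, e, x}.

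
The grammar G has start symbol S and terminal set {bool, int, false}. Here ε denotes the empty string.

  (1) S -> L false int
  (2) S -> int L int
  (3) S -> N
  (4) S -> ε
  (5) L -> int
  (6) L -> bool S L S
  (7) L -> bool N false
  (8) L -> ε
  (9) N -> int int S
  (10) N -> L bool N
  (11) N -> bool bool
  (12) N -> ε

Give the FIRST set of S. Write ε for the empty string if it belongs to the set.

{ε, bool, false, int}

FIRST(L): from L->int we get {int}; from L->bool S L S we get {bool}; from L->bool N false we get {bool}; from L->ε we get {ε}. So FIRST(L) = {ε, bool, int}.
FIRST(N): from N->int int S we get {int}; from N->L bool N we get {bool, int}; from N->bool bool we get {bool}; from N->ε we get {ε}. So FIRST(N) = {ε, bool, int}.
FIRST(S): from S->L false int we get {bool, false, int}; from S->int L int we get {int}; from S->N we get {ε, bool, int}; from S->ε we get {ε}. So FIRST(S) = {ε, bool, false, int}.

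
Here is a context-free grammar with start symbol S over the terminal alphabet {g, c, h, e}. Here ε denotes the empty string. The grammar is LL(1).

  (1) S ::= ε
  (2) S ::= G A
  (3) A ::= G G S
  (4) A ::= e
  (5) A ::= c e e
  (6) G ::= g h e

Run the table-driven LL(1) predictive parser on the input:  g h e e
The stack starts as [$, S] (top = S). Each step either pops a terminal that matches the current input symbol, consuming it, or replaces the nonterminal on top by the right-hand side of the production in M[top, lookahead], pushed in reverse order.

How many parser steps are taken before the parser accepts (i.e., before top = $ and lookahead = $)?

7

step 1: stack=$ S  input=g h e e $  — expand S ::= G A
step 2: stack=$ A G  input=g h e e $  — expand G ::= g h e
step 3: stack=$ A e h g  input=g h e e $  — match g
step 4: stack=$ A e h  input=h e e $  — match h
step 5: stack=$ A e  input=e e $  — match e
step 6: stack=$ A  input=e $  — expand A ::= e
step 7: stack=$ e  input=e $  — match e
Accept reached after 7 steps.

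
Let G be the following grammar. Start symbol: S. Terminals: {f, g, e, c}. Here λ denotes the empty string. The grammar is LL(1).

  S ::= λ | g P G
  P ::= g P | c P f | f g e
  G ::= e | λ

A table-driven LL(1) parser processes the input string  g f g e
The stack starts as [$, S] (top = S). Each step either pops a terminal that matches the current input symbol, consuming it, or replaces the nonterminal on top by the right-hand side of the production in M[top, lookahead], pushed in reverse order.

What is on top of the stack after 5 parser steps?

e

step 1: stack=$ S  input=g f g e $  — expand S ::= g P G
step 2: stack=$ G P g  input=g f g e $  — match g
step 3: stack=$ G P  input=f g e $  — expand P ::= f g e
step 4: stack=$ G e g f  input=f g e $  — match f
step 5: stack=$ G e g  input=g e $  — match g
Stack after step 5: $ G e (top = e).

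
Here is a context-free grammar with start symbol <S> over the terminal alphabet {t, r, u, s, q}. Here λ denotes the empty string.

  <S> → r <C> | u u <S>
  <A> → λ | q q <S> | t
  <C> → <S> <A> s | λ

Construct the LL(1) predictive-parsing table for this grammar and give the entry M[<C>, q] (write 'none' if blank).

<C> → λ

FIRST(<S>) = {r, u}
FIRST(<A>) = {λ, q, t}
FIRST(<C>) = {λ, r, u}  (via <S> <A> s)
FOLLOW(<S>) includes $ since <S> is the start symbol.
FOLLOW(<S>): in <S>→u u <S>, the suffix after <S> is empty (adds nothing new); in <A>→q q <S>, the suffix after <S> is empty, so FOLLOW(<S>) ⊇ FOLLOW(<A>) = {s}; in <C>→<S> <A> s, <S> is followed by <A> s with FIRST {q, s, t}. Thus FOLLOW(<S>) = {$, q, s, t}.
FOLLOW(<C>): in <S>→r <C>, the suffix after <C> is empty, so FOLLOW(<C>) ⊇ FOLLOW(<S>) = {$, q, s, t}. Thus FOLLOW(<C>) = {$, q, s, t}.
For <C> → <S> <A> s: FIRST(<S> <A> s) = {r, u}, so it goes in M[<C>, t] for t ∈ {r, u}.
For <C> → λ: FIRST(λ) = {λ}, so it goes in M[<C>, t] for t ∈ {}; since λ ∈ FIRST, also for every t ∈ FOLLOW(<C>) = {$, q, s, t}.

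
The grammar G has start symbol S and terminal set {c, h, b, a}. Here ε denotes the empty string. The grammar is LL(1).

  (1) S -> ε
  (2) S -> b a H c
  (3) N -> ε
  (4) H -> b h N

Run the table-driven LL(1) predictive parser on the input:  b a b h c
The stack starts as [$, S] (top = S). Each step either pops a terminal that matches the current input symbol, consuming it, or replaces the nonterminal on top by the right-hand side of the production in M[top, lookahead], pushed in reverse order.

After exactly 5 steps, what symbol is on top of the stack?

h

step 1: stack=$ S  input=b a b h c $  — expand S -> b a H c
step 2: stack=$ c H a b  input=b a b h c $  — match b
step 3: stack=$ c H a  input=a b h c $  — match a
step 4: stack=$ c H  input=b h c $  — expand H -> b h N
step 5: stack=$ c N h b  input=b h c $  — match b
Stack after step 5: $ c N h (top = h).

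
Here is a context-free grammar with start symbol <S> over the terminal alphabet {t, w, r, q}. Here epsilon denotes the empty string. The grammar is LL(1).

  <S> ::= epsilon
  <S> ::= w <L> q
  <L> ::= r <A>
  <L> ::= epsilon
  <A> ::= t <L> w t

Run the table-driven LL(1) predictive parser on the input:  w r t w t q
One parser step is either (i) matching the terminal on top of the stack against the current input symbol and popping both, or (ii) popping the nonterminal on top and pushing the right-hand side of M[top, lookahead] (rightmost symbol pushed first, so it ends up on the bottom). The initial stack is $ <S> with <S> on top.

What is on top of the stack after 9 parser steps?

     Stack          Input          Action
  1  $ <S>          w r t w t q $  expand <S> ::= w <L> q
  2  $ q <L> w      w r t w t q $  match w
  3  $ q <L>        r t w t q $    expand <L> ::= r <A>
  4  $ q <A> r      r t w t q $    match r
  5  $ q <A>        t w t q $      expand <A> ::= t <L> w t
  6  $ q t w <L> t  t w t q $      match t
  7  $ q t w <L>    w t q $        expand <L> ::= epsilon
  8  $ q t w        w t q $        match w
  9  $ q t          t q $          match t
Stack after step 9: $ q (top = q).

q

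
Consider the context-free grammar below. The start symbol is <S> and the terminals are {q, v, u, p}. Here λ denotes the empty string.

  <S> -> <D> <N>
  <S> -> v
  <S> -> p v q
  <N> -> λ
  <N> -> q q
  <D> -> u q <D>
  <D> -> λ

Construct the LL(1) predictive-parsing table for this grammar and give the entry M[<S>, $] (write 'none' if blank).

FIRST(<N>): from <N>->λ we get {λ}; from <N>->q q we get {q}. So FIRST(<N>) = {λ, q}.
FIRST(<D>): from <D>->u q <D> we get {u}; from <D>->λ we get {λ}. So FIRST(<D>) = {λ, u}.
FIRST(<S>): from <S>-><D> <N> we get {λ, q, u}; from <S>->v we get {v}; from <S>->p v q we get {p}. So FIRST(<S>) = {λ, p, q, u, v}.
FOLLOW(<S>) includes $ since <S> is the start symbol.
FOLLOW(<S>): <S> appears on no right-hand side. Thus FOLLOW(<S>) = {$}.
For <S> -> <D> <N>: FIRST(<D> <N>) = {λ, q, u}, so it goes in M[<S>, t] for t ∈ {q, u}; since λ ∈ FIRST, also for every t ∈ FOLLOW(<S>) = {$}.
For <S> -> v: FIRST(v) = {v}, so it goes in M[<S>, t] for t ∈ {v}.
For <S> -> p v q: FIRST(p v q) = {p}, so it goes in M[<S>, t] for t ∈ {p}.

<S> -> <D> <N>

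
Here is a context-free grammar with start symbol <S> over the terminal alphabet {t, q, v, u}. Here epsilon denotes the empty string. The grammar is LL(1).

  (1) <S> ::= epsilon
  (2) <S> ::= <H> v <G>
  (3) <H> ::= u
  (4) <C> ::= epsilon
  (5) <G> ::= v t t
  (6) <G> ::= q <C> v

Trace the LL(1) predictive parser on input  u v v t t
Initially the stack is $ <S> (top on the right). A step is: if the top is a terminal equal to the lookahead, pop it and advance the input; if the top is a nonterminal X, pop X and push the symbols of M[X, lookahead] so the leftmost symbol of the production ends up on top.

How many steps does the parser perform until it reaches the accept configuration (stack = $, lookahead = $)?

8

     Stack        Input        Action
  1  $ <S>        u v v t t $  expand <S> ::= <H> v <G>
  2  $ <G> v <H>  u v v t t $  expand <H> ::= u
  3  $ <G> v u    u v v t t $  match u
  4  $ <G> v      v v t t $    match v
  5  $ <G>        v t t $      expand <G> ::= v t t
  6  $ t t v      v t t $      match v
  7  $ t t        t t $        match t
  8  $ t          t $          match t
Accept reached after 8 steps.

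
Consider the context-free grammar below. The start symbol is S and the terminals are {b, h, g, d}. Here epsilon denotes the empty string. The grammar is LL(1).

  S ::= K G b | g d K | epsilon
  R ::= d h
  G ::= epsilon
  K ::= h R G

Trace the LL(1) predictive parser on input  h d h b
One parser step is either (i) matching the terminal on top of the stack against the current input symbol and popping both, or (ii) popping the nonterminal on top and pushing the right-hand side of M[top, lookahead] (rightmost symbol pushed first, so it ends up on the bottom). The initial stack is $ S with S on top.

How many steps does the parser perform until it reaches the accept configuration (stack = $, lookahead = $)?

9

     Stack        Input      Action
  1  $ S          h d h b $  expand S ::= K G b
  2  $ b G K      h d h b $  expand K ::= h R G
  3  $ b G G R h  h d h b $  match h
  4  $ b G G R    d h b $    expand R ::= d h
  5  $ b G G h d  d h b $    match d
  6  $ b G G h    h b $      match h
  7  $ b G G      b $        expand G ::= epsilon
  8  $ b G        b $        expand G ::= epsilon
  9  $ b          b $        match b
Accept reached after 9 steps.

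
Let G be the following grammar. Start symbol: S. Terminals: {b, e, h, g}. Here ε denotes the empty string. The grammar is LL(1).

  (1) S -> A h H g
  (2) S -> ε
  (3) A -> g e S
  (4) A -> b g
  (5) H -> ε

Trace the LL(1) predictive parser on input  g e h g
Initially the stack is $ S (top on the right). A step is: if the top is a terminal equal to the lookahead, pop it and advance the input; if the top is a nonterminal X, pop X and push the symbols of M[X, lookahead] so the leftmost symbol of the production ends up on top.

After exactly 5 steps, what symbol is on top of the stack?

step 1: stack=$ S  input=g e h g $  — expand S -> A h H g
step 2: stack=$ g H h A  input=g e h g $  — expand A -> g e S
step 3: stack=$ g H h S e g  input=g e h g $  — match g
step 4: stack=$ g H h S e  input=e h g $  — match e
step 5: stack=$ g H h S  input=h g $  — expand S -> ε
Stack after step 5: $ g H h (top = h).

h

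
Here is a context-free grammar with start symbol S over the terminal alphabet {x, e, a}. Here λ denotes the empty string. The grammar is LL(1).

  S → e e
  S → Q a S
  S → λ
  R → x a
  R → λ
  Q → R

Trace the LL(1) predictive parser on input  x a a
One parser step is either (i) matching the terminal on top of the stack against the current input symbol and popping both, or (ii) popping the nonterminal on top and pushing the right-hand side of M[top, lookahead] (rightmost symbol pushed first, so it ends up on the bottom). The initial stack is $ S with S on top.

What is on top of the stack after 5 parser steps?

a

step 1: stack=$ S  input=x a a $  — expand S → Q a S
step 2: stack=$ S a Q  input=x a a $  — expand Q → R
step 3: stack=$ S a R  input=x a a $  — expand R → x a
step 4: stack=$ S a a x  input=x a a $  — match x
step 5: stack=$ S a a  input=a a $  — match a
Stack after step 5: $ S a (top = a).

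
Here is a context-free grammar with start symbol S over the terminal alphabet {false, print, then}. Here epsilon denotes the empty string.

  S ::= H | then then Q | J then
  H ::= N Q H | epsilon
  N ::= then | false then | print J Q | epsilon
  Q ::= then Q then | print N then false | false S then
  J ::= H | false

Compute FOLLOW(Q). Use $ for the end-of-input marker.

{$, false, print, then}

FIRST(N) = {epsilon, false, print, then}
FIRST(Q) = {false, print, then}
FIRST(H) = {epsilon, false, print, then}  (via N Q H)
FIRST(J) = {epsilon, false, print, then}  (via H)
FIRST(S) = {epsilon, false, print, then}  (via H, J then)
FOLLOW(S) includes $ since S is the start symbol.
FOLLOW(S): in Q::=false S then, S is followed by then with FIRST {then}. Thus FOLLOW(S) = {$, then}.
FOLLOW(N): in H::=N Q H, N is followed by Q H with FIRST {false, print, then}; in Q::=print N then false, N is followed by then false with FIRST {then}. Thus FOLLOW(N) = {false, print, then}.
FOLLOW(J): in S::=J then, J is followed by then with FIRST {then}; in N::=print J Q, J is followed by Q with FIRST {false, print, then}. Thus FOLLOW(J) = {false, print, then}.
FOLLOW(H): in S::=H, the suffix after H is empty, so FOLLOW(H) ⊇ FOLLOW(S) = {$, then}; in H::=N Q H, the suffix after H is empty (adds nothing new); in J::=H, the suffix after H is empty, so FOLLOW(H) ⊇ FOLLOW(J) = {false, print, then}. Thus FOLLOW(H) = {$, false, print, then}.
FOLLOW(Q): in S::=then then Q, the suffix after Q is empty, so FOLLOW(Q) ⊇ FOLLOW(S) = {$, then}; in H::=N Q H, Q is followed by H with FIRST {epsilon, false, print, then}; in H::=N Q H, the suffix after Q is nullable, so FOLLOW(Q) ⊇ FOLLOW(H) = {$, false, print, then}; in N::=print J Q, the suffix after Q is empty, so FOLLOW(Q) ⊇ FOLLOW(N) = {false, print, then}; in Q::=then Q then, Q is followed by then with FIRST {then}. Thus FOLLOW(Q) = {$, false, print, then}.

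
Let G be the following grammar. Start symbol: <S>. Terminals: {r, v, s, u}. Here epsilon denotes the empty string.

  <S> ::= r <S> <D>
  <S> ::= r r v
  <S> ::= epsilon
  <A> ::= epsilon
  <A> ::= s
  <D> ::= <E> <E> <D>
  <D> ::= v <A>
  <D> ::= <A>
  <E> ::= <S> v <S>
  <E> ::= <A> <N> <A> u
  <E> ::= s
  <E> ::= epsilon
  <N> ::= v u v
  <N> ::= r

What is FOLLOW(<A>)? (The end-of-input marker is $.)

{$, r, s, u, v}

FIRST(<S>): from <S>::=r <S> <D> we get {r}; from <S>::=r r v we get {r}; from <S>::=epsilon we get {epsilon}. So FIRST(<S>) = {epsilon, r}.
FIRST(<A>): from <A>::=epsilon we get {epsilon}; from <A>::=s we get {s}. So FIRST(<A>) = {epsilon, s}.
FIRST(<N>): from <N>::=v u v we get {v}; from <N>::=r we get {r}. So FIRST(<N>) = {r, v}.
FIRST(<E>): from <E>::=<S> v <S> we get {r, v}; from <E>::=<A> <N> <A> u we get {r, s, v}; from <E>::=s we get {s}; from <E>::=epsilon we get {epsilon}. So FIRST(<E>) = {epsilon, r, s, v}.
FIRST(<D>): from <D>::=<E> <E> <D> we get {epsilon, r, s, v}; from <D>::=v <A> we get {v}; from <D>::=<A> we get {epsilon, s}. So FIRST(<D>) = {epsilon, r, s, v}.
FOLLOW(<S>) includes $ since <S> is the start symbol.
FOLLOW(<N>): in <E>::=<A> <N> <A> u, <N> is followed by <A> u with FIRST {s, u}. Thus FOLLOW(<N>) = {s, u}.
FOLLOW(<S>): in <S>::=r <S> <D>, <S> is followed by <D> with FIRST {epsilon, r, s, v}; in <S>::=r <S> <D>, the suffix after <S> is nullable (adds nothing new); in <E>::=<S> v <S> (occurrence 1), <S> is followed by v <S> with FIRST {v}; in <E>::=<S> v <S> (occurrence 2), the suffix after <S> is empty, so FOLLOW(<S>) ⊇ FOLLOW(<E>) = {$, r, s, v}. Thus FOLLOW(<S>) = {$, r, s, v}.
FOLLOW(<D>): in <S>::=r <S> <D>, the suffix after <D> is empty, so FOLLOW(<D>) ⊇ FOLLOW(<S>) = {$, r, s, v}; in <D>::=<E> <E> <D>, the suffix after <D> is empty (adds nothing new). Thus FOLLOW(<D>) = {$, r, s, v}.
FOLLOW(<A>): in <D>::=v <A>, the suffix after <A> is empty, so FOLLOW(<A>) ⊇ FOLLOW(<D>) = {$, r, s, v}; in <D>::=<A>, the suffix after <A> is empty, so FOLLOW(<A>) ⊇ FOLLOW(<D>) = {$, r, s, v}; in <E>::=<A> <N> <A> u (occurrence 1), <A> is followed by <N> <A> u with FIRST {r, v}; in <E>::=<A> <N> <A> u (occurrence 2), <A> is followed by u with FIRST {u}. Thus FOLLOW(<A>) = {$, r, s, u, v}.
FOLLOW(<E>): in <D>::=<E> <E> <D> (occurrence 1), <E> is followed by <E> <D> with FIRST {epsilon, r, s, v}; in <D>::=<E> <E> <D> (occurrence 1), the suffix after <E> is nullable, so FOLLOW(<E>) ⊇ FOLLOW(<D>) = {$, r, s, v}; in <D>::=<E> <E> <D> (occurrence 2), <E> is followed by <D> with FIRST {epsilon, r, s, v}; in <D>::=<E> <E> <D> (occurrence 2), the suffix after <E> is nullable, so FOLLOW(<E>) ⊇ FOLLOW(<D>) = {$, r, s, v}. Thus FOLLOW(<E>) = {$, r, s, v}.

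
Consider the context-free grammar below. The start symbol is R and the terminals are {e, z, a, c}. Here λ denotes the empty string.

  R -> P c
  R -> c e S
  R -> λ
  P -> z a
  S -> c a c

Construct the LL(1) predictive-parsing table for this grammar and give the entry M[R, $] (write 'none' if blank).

FIRST(P): from P->z a we get {z}. So FIRST(P) = {z}.
FIRST(S): from S->c a c we get {c}. So FIRST(S) = {c}.
FIRST(R): from R->P c we get {z}; from R->c e S we get {c}; from R->λ we get {λ}. So FIRST(R) = {λ, c, z}.
FOLLOW(R) includes $ since R is the start symbol.
FOLLOW(R): R appears on no right-hand side. Thus FOLLOW(R) = {$}.
For R -> P c: FIRST(P c) = {z}, so it goes in M[R, t] for t ∈ {z}.
For R -> c e S: FIRST(c e S) = {c}, so it goes in M[R, t] for t ∈ {c}.
For R -> λ: FIRST(λ) = {λ}, so it goes in M[R, t] for t ∈ {}; since λ ∈ FIRST, also for every t ∈ FOLLOW(R) = {$}.

R -> λ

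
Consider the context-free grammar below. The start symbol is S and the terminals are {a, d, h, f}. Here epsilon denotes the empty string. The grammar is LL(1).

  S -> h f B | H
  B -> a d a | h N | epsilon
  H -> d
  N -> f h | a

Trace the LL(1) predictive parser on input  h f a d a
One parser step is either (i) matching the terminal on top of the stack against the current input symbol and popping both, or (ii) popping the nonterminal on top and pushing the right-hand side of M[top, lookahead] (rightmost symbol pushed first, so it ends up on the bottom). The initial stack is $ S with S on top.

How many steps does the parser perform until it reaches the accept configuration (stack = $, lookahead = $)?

     Stack    Input        Action
  1  $ S      h f a d a $  expand S -> h f B
  2  $ B f h  h f a d a $  match h
  3  $ B f    f a d a $    match f
  4  $ B      a d a $      expand B -> a d a
  5  $ a d a  a d a $      match a
  6  $ a d    d a $        match d
  7  $ a      a $          match a
Accept reached after 7 steps.

7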